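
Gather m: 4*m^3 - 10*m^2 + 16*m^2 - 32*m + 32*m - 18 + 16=4*m^3 + 6*m^2 - 2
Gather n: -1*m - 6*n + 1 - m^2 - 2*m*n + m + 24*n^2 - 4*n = -m^2 + 24*n^2 + n*(-2*m - 10) + 1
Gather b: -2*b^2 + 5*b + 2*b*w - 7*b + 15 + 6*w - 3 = -2*b^2 + b*(2*w - 2) + 6*w + 12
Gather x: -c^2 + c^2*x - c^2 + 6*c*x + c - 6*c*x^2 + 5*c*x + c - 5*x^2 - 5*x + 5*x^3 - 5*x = -2*c^2 + 2*c + 5*x^3 + x^2*(-6*c - 5) + x*(c^2 + 11*c - 10)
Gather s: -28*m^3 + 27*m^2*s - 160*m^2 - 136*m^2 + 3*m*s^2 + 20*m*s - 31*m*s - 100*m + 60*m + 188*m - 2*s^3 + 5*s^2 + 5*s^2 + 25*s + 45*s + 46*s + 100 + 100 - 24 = -28*m^3 - 296*m^2 + 148*m - 2*s^3 + s^2*(3*m + 10) + s*(27*m^2 - 11*m + 116) + 176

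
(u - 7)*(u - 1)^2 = u^3 - 9*u^2 + 15*u - 7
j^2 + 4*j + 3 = (j + 1)*(j + 3)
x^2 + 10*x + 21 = (x + 3)*(x + 7)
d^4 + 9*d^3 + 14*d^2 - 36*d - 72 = (d - 2)*(d + 2)*(d + 3)*(d + 6)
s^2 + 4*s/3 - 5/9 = (s - 1/3)*(s + 5/3)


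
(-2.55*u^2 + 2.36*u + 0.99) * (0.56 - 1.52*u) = 3.876*u^3 - 5.0152*u^2 - 0.1832*u + 0.5544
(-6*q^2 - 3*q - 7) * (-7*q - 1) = 42*q^3 + 27*q^2 + 52*q + 7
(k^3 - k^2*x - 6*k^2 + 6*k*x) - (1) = k^3 - k^2*x - 6*k^2 + 6*k*x - 1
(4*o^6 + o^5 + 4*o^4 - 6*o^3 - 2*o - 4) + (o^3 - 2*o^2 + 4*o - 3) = 4*o^6 + o^5 + 4*o^4 - 5*o^3 - 2*o^2 + 2*o - 7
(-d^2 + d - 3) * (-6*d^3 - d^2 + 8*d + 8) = 6*d^5 - 5*d^4 + 9*d^3 + 3*d^2 - 16*d - 24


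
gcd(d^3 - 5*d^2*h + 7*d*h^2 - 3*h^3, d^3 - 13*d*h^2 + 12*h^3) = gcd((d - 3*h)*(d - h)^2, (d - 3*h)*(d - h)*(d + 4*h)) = d^2 - 4*d*h + 3*h^2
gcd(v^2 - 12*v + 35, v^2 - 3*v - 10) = v - 5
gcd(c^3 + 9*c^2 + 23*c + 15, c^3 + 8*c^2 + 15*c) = c^2 + 8*c + 15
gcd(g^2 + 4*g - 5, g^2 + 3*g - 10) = g + 5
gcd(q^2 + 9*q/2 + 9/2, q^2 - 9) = q + 3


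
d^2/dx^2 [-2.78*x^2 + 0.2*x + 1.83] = -5.56000000000000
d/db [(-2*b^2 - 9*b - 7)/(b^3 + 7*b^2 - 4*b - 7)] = (2*b^4 + 18*b^3 + 92*b^2 + 126*b + 35)/(b^6 + 14*b^5 + 41*b^4 - 70*b^3 - 82*b^2 + 56*b + 49)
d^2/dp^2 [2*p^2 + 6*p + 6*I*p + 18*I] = 4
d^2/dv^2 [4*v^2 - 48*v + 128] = 8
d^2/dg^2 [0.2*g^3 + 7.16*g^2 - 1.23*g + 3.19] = 1.2*g + 14.32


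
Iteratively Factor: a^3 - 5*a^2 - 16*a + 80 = (a + 4)*(a^2 - 9*a + 20) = (a - 4)*(a + 4)*(a - 5)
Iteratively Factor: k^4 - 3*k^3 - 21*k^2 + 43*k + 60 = (k - 5)*(k^3 + 2*k^2 - 11*k - 12) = (k - 5)*(k + 4)*(k^2 - 2*k - 3) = (k - 5)*(k + 1)*(k + 4)*(k - 3)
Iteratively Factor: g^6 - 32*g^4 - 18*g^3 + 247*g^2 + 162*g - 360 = (g - 1)*(g^5 + g^4 - 31*g^3 - 49*g^2 + 198*g + 360) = (g - 1)*(g + 3)*(g^4 - 2*g^3 - 25*g^2 + 26*g + 120) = (g - 1)*(g + 2)*(g + 3)*(g^3 - 4*g^2 - 17*g + 60) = (g - 1)*(g + 2)*(g + 3)*(g + 4)*(g^2 - 8*g + 15) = (g - 5)*(g - 1)*(g + 2)*(g + 3)*(g + 4)*(g - 3)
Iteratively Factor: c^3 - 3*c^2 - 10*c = (c - 5)*(c^2 + 2*c) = (c - 5)*(c + 2)*(c)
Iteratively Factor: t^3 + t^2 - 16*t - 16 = (t - 4)*(t^2 + 5*t + 4) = (t - 4)*(t + 4)*(t + 1)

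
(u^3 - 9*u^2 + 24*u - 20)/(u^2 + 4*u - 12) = (u^2 - 7*u + 10)/(u + 6)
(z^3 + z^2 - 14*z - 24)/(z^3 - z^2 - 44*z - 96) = (z^2 - 2*z - 8)/(z^2 - 4*z - 32)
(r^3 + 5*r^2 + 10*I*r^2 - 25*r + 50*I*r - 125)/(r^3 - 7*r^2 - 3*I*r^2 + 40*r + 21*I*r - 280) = (r^2 + 5*r*(1 + I) + 25*I)/(r^2 - r*(7 + 8*I) + 56*I)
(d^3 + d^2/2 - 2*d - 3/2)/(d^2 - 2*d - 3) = (2*d^2 - d - 3)/(2*(d - 3))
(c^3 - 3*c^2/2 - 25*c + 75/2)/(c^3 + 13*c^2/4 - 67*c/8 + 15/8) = 4*(c - 5)/(4*c - 1)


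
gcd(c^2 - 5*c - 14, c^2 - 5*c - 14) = c^2 - 5*c - 14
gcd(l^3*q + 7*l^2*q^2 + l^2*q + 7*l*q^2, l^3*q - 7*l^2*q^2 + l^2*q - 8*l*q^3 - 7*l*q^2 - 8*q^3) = l*q + q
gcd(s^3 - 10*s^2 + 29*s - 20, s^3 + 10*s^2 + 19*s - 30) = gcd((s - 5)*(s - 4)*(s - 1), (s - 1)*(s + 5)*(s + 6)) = s - 1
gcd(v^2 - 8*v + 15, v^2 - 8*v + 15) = v^2 - 8*v + 15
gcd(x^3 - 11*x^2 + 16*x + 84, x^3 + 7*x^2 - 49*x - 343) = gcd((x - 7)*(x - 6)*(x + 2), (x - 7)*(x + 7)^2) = x - 7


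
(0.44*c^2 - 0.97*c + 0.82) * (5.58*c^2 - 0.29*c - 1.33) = 2.4552*c^4 - 5.5402*c^3 + 4.2717*c^2 + 1.0523*c - 1.0906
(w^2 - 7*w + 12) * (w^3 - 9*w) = w^5 - 7*w^4 + 3*w^3 + 63*w^2 - 108*w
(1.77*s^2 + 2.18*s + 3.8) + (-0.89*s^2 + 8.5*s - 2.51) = 0.88*s^2 + 10.68*s + 1.29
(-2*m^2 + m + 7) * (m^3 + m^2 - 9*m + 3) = -2*m^5 - m^4 + 26*m^3 - 8*m^2 - 60*m + 21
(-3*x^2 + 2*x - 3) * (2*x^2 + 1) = -6*x^4 + 4*x^3 - 9*x^2 + 2*x - 3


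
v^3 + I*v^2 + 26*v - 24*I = (v - 4*I)*(v - I)*(v + 6*I)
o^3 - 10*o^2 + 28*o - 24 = (o - 6)*(o - 2)^2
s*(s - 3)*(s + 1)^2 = s^4 - s^3 - 5*s^2 - 3*s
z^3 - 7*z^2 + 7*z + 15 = (z - 5)*(z - 3)*(z + 1)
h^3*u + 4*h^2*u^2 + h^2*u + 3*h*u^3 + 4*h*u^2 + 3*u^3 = (h + u)*(h + 3*u)*(h*u + u)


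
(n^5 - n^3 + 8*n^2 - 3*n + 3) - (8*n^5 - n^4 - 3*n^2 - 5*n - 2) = -7*n^5 + n^4 - n^3 + 11*n^2 + 2*n + 5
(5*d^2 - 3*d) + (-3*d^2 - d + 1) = 2*d^2 - 4*d + 1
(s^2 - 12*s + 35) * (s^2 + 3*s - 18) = s^4 - 9*s^3 - 19*s^2 + 321*s - 630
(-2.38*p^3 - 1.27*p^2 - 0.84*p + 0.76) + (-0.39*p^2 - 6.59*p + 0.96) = -2.38*p^3 - 1.66*p^2 - 7.43*p + 1.72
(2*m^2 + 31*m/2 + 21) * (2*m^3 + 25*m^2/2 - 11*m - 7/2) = 4*m^5 + 56*m^4 + 855*m^3/4 + 85*m^2 - 1141*m/4 - 147/2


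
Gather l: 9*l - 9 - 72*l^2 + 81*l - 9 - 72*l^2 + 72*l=-144*l^2 + 162*l - 18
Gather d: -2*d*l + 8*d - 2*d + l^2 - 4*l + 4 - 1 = d*(6 - 2*l) + l^2 - 4*l + 3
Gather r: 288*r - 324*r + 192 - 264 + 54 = -36*r - 18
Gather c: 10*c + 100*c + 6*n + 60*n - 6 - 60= 110*c + 66*n - 66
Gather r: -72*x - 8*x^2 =-8*x^2 - 72*x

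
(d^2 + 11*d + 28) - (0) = d^2 + 11*d + 28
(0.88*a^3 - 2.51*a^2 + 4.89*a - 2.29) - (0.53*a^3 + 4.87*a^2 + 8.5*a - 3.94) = 0.35*a^3 - 7.38*a^2 - 3.61*a + 1.65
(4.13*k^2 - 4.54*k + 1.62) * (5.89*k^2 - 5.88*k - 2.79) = 24.3257*k^4 - 51.025*k^3 + 24.7143*k^2 + 3.141*k - 4.5198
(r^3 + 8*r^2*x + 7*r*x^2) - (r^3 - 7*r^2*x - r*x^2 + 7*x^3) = 15*r^2*x + 8*r*x^2 - 7*x^3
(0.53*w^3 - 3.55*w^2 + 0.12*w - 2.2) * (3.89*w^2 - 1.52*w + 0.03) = 2.0617*w^5 - 14.6151*w^4 + 5.8787*w^3 - 8.8469*w^2 + 3.3476*w - 0.066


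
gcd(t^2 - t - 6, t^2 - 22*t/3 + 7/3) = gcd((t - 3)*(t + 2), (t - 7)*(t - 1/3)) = 1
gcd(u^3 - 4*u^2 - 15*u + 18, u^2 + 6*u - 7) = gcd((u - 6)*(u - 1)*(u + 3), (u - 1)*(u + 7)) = u - 1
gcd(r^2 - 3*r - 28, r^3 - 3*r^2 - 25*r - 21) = r - 7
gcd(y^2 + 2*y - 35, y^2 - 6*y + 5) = y - 5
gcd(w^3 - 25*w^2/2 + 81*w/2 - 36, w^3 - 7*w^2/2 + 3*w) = w - 3/2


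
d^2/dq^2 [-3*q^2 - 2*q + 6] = -6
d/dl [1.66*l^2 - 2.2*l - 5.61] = 3.32*l - 2.2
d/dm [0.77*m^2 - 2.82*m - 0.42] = 1.54*m - 2.82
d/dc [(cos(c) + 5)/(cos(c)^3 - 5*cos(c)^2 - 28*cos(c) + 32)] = (-97*cos(c)/2 + 5*cos(2*c) + cos(3*c)/2 - 167)*sin(c)/(cos(c)^3 - 5*cos(c)^2 - 28*cos(c) + 32)^2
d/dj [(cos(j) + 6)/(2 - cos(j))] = -8*sin(j)/(cos(j) - 2)^2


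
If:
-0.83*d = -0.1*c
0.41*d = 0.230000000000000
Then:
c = 4.66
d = 0.56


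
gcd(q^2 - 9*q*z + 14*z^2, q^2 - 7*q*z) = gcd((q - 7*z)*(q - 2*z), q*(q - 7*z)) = -q + 7*z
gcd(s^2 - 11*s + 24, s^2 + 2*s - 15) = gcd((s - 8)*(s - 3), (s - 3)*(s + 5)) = s - 3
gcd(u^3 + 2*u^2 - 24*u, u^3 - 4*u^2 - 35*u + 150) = u + 6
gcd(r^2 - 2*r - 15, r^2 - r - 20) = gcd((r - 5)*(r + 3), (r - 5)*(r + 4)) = r - 5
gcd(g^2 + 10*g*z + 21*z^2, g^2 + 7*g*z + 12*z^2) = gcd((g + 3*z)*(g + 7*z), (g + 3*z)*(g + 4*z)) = g + 3*z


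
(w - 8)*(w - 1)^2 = w^3 - 10*w^2 + 17*w - 8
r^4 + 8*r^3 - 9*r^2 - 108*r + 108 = (r - 3)*(r - 1)*(r + 6)^2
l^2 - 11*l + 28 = (l - 7)*(l - 4)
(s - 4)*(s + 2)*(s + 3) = s^3 + s^2 - 14*s - 24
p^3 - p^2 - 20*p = p*(p - 5)*(p + 4)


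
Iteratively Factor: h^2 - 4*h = (h)*(h - 4)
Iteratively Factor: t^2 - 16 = (t - 4)*(t + 4)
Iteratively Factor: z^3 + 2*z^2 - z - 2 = (z + 1)*(z^2 + z - 2) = (z + 1)*(z + 2)*(z - 1)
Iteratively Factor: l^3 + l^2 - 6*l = (l - 2)*(l^2 + 3*l) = l*(l - 2)*(l + 3)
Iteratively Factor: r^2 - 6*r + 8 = (r - 2)*(r - 4)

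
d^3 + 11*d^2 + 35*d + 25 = (d + 1)*(d + 5)^2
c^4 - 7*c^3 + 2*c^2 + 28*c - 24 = (c - 6)*(c - 2)*(c - 1)*(c + 2)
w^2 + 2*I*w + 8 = (w - 2*I)*(w + 4*I)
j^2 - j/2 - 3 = (j - 2)*(j + 3/2)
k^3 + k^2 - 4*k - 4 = (k - 2)*(k + 1)*(k + 2)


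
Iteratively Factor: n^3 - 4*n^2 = (n)*(n^2 - 4*n) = n*(n - 4)*(n)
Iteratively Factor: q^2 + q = (q)*(q + 1)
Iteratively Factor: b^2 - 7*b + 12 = (b - 3)*(b - 4)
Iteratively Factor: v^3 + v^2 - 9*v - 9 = (v - 3)*(v^2 + 4*v + 3) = (v - 3)*(v + 3)*(v + 1)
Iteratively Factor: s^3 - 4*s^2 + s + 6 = (s + 1)*(s^2 - 5*s + 6) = (s - 2)*(s + 1)*(s - 3)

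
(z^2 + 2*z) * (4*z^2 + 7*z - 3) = 4*z^4 + 15*z^3 + 11*z^2 - 6*z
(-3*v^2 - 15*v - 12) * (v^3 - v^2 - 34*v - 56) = -3*v^5 - 12*v^4 + 105*v^3 + 690*v^2 + 1248*v + 672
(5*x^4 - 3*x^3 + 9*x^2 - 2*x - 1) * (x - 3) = 5*x^5 - 18*x^4 + 18*x^3 - 29*x^2 + 5*x + 3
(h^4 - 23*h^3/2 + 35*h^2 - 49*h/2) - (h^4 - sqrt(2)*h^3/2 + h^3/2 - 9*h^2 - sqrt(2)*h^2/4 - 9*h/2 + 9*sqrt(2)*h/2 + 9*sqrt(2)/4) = -12*h^3 + sqrt(2)*h^3/2 + sqrt(2)*h^2/4 + 44*h^2 - 20*h - 9*sqrt(2)*h/2 - 9*sqrt(2)/4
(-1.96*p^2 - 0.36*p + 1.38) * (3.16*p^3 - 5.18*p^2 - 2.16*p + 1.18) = -6.1936*p^5 + 9.0152*p^4 + 10.4592*p^3 - 8.6836*p^2 - 3.4056*p + 1.6284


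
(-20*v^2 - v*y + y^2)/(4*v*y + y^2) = (-5*v + y)/y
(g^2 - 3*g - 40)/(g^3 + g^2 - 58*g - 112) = (g + 5)/(g^2 + 9*g + 14)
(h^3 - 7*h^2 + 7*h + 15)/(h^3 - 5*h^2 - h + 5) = (h - 3)/(h - 1)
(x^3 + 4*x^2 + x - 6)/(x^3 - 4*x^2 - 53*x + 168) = (x^3 + 4*x^2 + x - 6)/(x^3 - 4*x^2 - 53*x + 168)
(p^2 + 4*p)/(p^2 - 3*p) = (p + 4)/(p - 3)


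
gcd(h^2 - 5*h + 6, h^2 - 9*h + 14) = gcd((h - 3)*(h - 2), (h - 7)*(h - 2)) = h - 2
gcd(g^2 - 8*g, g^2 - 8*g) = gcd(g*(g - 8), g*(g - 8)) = g^2 - 8*g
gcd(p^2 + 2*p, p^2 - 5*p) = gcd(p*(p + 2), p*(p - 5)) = p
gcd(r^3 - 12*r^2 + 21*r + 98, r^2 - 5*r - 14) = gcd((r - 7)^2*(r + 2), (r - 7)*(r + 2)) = r^2 - 5*r - 14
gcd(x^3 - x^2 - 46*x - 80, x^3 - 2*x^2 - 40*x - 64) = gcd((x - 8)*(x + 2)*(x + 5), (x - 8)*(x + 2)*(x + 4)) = x^2 - 6*x - 16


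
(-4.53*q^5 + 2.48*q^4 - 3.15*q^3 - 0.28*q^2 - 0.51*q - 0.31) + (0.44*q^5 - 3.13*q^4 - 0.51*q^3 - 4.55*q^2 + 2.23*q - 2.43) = -4.09*q^5 - 0.65*q^4 - 3.66*q^3 - 4.83*q^2 + 1.72*q - 2.74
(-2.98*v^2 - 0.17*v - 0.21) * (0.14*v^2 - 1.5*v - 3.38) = -0.4172*v^4 + 4.4462*v^3 + 10.298*v^2 + 0.8896*v + 0.7098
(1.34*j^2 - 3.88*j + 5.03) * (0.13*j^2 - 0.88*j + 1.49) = 0.1742*j^4 - 1.6836*j^3 + 6.0649*j^2 - 10.2076*j + 7.4947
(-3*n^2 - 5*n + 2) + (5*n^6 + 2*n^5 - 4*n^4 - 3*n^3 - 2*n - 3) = 5*n^6 + 2*n^5 - 4*n^4 - 3*n^3 - 3*n^2 - 7*n - 1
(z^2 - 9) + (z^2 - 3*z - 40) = 2*z^2 - 3*z - 49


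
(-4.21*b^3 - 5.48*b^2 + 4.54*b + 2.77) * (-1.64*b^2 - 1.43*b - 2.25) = 6.9044*b^5 + 15.0075*b^4 + 9.8633*b^3 + 1.295*b^2 - 14.1761*b - 6.2325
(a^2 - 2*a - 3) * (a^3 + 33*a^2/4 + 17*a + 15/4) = a^5 + 25*a^4/4 - 5*a^3/2 - 55*a^2 - 117*a/2 - 45/4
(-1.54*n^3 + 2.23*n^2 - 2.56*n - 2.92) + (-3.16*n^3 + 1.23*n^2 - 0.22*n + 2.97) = -4.7*n^3 + 3.46*n^2 - 2.78*n + 0.0500000000000003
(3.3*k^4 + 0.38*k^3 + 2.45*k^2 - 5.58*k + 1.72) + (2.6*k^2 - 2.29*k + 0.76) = 3.3*k^4 + 0.38*k^3 + 5.05*k^2 - 7.87*k + 2.48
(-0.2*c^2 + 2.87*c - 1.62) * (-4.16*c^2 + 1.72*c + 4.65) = 0.832*c^4 - 12.2832*c^3 + 10.7456*c^2 + 10.5591*c - 7.533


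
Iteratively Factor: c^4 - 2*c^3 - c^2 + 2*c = (c - 2)*(c^3 - c) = c*(c - 2)*(c^2 - 1) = c*(c - 2)*(c + 1)*(c - 1)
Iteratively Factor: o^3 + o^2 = (o)*(o^2 + o) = o*(o + 1)*(o)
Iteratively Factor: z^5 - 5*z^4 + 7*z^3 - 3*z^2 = (z - 1)*(z^4 - 4*z^3 + 3*z^2) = z*(z - 1)*(z^3 - 4*z^2 + 3*z) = z*(z - 3)*(z - 1)*(z^2 - z) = z^2*(z - 3)*(z - 1)*(z - 1)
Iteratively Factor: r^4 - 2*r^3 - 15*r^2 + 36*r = (r)*(r^3 - 2*r^2 - 15*r + 36) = r*(r - 3)*(r^2 + r - 12) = r*(r - 3)^2*(r + 4)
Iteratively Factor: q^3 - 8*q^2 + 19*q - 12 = (q - 3)*(q^2 - 5*q + 4) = (q - 4)*(q - 3)*(q - 1)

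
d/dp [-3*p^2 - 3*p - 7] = -6*p - 3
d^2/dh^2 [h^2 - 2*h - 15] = 2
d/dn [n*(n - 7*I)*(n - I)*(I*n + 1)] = 4*I*n^3 + 27*n^2 - 30*I*n - 7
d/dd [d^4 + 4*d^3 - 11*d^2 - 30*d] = 4*d^3 + 12*d^2 - 22*d - 30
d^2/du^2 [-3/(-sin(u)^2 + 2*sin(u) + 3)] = (18*sin(u) + 12*cos(u)^2 - 54)*cos(u)^2/(-sin(u)^2 + 2*sin(u) + 3)^3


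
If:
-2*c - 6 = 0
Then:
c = -3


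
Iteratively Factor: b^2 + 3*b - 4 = (b - 1)*(b + 4)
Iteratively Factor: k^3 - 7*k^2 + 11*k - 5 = (k - 1)*(k^2 - 6*k + 5) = (k - 5)*(k - 1)*(k - 1)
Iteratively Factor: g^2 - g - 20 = (g + 4)*(g - 5)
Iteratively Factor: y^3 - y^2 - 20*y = (y - 5)*(y^2 + 4*y) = (y - 5)*(y + 4)*(y)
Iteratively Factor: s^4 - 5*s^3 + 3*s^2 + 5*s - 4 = (s - 1)*(s^3 - 4*s^2 - s + 4) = (s - 1)^2*(s^2 - 3*s - 4) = (s - 1)^2*(s + 1)*(s - 4)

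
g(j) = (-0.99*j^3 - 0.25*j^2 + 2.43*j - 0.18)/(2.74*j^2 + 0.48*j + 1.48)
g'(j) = (-5.48*j - 0.48)*(-0.99*j^3 - 0.25*j^2 + 2.43*j - 0.18)/(2.74*j^2 + 0.48*j + 1.48)^2 + (-2.97*j^2 - 0.5*j + 2.43)/(2.74*j^2 + 0.48*j + 1.48) = (-2.7126*j^4 - 0.9504*j^3 - 11.1738*j^2 + 0.2464*j + 3.6828)/(7.5076*j^4 + 2.6304*j^3 + 8.3408*j^2 + 1.4208*j + 2.1904)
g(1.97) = -0.30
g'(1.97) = -0.51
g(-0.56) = -0.70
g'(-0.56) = -0.01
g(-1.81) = 0.05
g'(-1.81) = -0.62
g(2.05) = -0.34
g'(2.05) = -0.51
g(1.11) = 0.16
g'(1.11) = -0.52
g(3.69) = -1.09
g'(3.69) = -0.42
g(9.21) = -3.24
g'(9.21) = -0.37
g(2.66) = -0.64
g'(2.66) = -0.47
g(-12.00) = 4.22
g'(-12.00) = -0.37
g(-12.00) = 4.22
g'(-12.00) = -0.37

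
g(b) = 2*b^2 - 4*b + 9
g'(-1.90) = -11.60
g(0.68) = 7.20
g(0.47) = 7.56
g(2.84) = 13.77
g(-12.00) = 345.00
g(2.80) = 13.48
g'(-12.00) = -52.00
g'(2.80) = 7.20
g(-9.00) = 207.00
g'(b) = 4*b - 4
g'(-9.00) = -40.00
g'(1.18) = 0.72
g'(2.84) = 7.36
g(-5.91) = 102.50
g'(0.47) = -2.12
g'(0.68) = -1.28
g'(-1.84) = -11.36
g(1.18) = 7.06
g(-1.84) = 23.13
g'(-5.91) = -27.64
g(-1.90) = 23.82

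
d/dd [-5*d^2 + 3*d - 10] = 3 - 10*d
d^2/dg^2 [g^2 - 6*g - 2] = 2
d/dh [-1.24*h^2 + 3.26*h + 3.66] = 3.26 - 2.48*h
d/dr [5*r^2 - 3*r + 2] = 10*r - 3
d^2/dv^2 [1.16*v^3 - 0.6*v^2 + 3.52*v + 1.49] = 6.96*v - 1.2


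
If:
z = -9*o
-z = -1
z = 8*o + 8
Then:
No Solution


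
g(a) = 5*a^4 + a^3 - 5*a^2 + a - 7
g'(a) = 20*a^3 + 3*a^2 - 10*a + 1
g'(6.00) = 4369.00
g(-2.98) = 313.46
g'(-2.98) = -471.83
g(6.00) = 6515.00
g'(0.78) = 4.52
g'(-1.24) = -20.12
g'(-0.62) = 3.59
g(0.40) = -7.21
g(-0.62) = -9.04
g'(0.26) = -1.05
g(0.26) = -7.04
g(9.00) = 33131.00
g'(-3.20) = -591.64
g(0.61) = -7.33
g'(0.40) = -1.24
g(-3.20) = 430.12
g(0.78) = -6.94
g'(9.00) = 14734.00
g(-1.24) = -6.01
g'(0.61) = 0.56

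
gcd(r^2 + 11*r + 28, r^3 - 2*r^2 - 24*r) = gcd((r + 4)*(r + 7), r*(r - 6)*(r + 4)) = r + 4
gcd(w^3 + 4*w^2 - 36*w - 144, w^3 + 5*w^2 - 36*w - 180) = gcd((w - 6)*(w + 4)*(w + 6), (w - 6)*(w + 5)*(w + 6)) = w^2 - 36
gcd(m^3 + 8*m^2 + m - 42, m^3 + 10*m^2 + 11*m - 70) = m^2 + 5*m - 14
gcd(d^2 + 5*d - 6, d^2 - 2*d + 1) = d - 1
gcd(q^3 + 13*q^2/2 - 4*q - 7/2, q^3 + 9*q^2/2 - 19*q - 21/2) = q^2 + 15*q/2 + 7/2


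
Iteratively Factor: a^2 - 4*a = (a)*(a - 4)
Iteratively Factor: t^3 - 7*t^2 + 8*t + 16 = (t - 4)*(t^2 - 3*t - 4) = (t - 4)^2*(t + 1)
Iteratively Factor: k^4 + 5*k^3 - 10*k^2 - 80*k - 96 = (k - 4)*(k^3 + 9*k^2 + 26*k + 24) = (k - 4)*(k + 2)*(k^2 + 7*k + 12) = (k - 4)*(k + 2)*(k + 3)*(k + 4)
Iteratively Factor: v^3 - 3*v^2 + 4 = (v + 1)*(v^2 - 4*v + 4) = (v - 2)*(v + 1)*(v - 2)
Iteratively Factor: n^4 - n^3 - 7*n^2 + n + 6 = (n + 2)*(n^3 - 3*n^2 - n + 3) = (n - 1)*(n + 2)*(n^2 - 2*n - 3) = (n - 3)*(n - 1)*(n + 2)*(n + 1)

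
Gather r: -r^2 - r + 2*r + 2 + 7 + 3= -r^2 + r + 12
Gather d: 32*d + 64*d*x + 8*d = d*(64*x + 40)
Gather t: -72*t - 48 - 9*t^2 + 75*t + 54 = -9*t^2 + 3*t + 6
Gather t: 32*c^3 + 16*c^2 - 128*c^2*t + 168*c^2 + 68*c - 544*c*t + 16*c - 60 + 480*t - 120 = 32*c^3 + 184*c^2 + 84*c + t*(-128*c^2 - 544*c + 480) - 180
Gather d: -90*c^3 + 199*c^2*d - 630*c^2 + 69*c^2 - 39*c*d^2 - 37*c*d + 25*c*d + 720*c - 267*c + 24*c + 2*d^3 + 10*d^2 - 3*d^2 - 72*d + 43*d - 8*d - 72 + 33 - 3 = -90*c^3 - 561*c^2 + 477*c + 2*d^3 + d^2*(7 - 39*c) + d*(199*c^2 - 12*c - 37) - 42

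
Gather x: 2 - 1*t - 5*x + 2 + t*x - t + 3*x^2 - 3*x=-2*t + 3*x^2 + x*(t - 8) + 4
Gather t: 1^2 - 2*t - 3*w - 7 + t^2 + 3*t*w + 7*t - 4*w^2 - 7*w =t^2 + t*(3*w + 5) - 4*w^2 - 10*w - 6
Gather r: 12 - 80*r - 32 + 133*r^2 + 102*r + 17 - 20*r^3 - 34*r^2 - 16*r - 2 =-20*r^3 + 99*r^2 + 6*r - 5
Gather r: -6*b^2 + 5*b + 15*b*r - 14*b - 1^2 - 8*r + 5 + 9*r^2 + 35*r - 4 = -6*b^2 - 9*b + 9*r^2 + r*(15*b + 27)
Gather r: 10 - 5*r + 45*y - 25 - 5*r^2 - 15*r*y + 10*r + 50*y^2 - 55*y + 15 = -5*r^2 + r*(5 - 15*y) + 50*y^2 - 10*y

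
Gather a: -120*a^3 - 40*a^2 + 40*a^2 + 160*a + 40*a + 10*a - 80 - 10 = -120*a^3 + 210*a - 90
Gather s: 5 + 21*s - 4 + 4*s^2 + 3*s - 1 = 4*s^2 + 24*s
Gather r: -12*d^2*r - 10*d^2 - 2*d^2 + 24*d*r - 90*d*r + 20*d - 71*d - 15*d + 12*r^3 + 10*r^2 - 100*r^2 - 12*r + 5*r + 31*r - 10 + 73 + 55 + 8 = -12*d^2 - 66*d + 12*r^3 - 90*r^2 + r*(-12*d^2 - 66*d + 24) + 126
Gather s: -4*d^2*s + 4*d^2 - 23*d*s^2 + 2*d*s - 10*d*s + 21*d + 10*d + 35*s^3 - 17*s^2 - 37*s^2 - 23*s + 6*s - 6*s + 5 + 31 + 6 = 4*d^2 + 31*d + 35*s^3 + s^2*(-23*d - 54) + s*(-4*d^2 - 8*d - 23) + 42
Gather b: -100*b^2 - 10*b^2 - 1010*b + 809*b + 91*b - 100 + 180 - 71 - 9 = -110*b^2 - 110*b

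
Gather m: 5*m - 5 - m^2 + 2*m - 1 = -m^2 + 7*m - 6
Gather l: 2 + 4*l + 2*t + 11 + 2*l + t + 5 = 6*l + 3*t + 18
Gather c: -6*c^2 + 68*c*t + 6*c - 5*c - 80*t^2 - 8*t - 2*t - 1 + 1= -6*c^2 + c*(68*t + 1) - 80*t^2 - 10*t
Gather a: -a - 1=-a - 1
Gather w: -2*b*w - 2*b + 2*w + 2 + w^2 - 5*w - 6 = -2*b + w^2 + w*(-2*b - 3) - 4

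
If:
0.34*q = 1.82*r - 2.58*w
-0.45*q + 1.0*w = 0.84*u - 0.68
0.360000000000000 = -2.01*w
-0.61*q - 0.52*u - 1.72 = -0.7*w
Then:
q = -6.50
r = -1.47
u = 4.08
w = -0.18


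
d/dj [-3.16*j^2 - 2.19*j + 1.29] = -6.32*j - 2.19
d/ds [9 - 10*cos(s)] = 10*sin(s)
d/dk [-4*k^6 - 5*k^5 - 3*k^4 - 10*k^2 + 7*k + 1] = -24*k^5 - 25*k^4 - 12*k^3 - 20*k + 7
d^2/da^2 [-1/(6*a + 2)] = -9/(3*a + 1)^3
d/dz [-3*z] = -3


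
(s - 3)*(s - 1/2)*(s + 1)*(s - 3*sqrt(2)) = s^4 - 3*sqrt(2)*s^3 - 5*s^3/2 - 2*s^2 + 15*sqrt(2)*s^2/2 + 3*s/2 + 6*sqrt(2)*s - 9*sqrt(2)/2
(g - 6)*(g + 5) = g^2 - g - 30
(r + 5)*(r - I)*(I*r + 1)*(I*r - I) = -r^4 - 4*r^3 + 2*I*r^3 + 6*r^2 + 8*I*r^2 + 4*r - 10*I*r - 5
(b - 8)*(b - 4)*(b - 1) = b^3 - 13*b^2 + 44*b - 32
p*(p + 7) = p^2 + 7*p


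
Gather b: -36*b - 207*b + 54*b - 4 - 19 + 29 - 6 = -189*b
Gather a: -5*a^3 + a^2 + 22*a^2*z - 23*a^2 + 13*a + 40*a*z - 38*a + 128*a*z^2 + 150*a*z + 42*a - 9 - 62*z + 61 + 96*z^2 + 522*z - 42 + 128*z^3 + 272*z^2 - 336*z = -5*a^3 + a^2*(22*z - 22) + a*(128*z^2 + 190*z + 17) + 128*z^3 + 368*z^2 + 124*z + 10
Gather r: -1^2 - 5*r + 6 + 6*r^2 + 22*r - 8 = 6*r^2 + 17*r - 3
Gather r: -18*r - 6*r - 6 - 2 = -24*r - 8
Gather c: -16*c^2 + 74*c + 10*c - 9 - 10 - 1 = -16*c^2 + 84*c - 20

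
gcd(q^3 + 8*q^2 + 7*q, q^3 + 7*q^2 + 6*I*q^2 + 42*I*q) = q^2 + 7*q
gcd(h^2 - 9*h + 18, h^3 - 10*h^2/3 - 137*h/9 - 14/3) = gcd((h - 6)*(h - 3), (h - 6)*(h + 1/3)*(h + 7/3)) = h - 6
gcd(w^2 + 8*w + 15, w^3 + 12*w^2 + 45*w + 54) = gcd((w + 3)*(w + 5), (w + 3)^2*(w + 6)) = w + 3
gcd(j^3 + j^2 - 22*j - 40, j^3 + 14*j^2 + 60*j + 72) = j + 2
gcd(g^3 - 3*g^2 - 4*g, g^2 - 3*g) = g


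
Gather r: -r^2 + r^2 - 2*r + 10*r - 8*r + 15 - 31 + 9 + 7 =0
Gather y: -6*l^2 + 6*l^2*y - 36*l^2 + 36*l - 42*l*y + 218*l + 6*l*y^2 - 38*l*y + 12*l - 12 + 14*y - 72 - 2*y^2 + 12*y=-42*l^2 + 266*l + y^2*(6*l - 2) + y*(6*l^2 - 80*l + 26) - 84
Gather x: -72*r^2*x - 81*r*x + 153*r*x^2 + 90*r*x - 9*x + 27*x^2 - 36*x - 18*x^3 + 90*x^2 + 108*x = -18*x^3 + x^2*(153*r + 117) + x*(-72*r^2 + 9*r + 63)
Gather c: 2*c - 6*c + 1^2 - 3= -4*c - 2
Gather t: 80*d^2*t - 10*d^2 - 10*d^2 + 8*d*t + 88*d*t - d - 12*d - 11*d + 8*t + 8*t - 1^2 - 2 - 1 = -20*d^2 - 24*d + t*(80*d^2 + 96*d + 16) - 4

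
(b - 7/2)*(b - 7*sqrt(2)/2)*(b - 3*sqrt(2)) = b^3 - 13*sqrt(2)*b^2/2 - 7*b^2/2 + 21*b + 91*sqrt(2)*b/4 - 147/2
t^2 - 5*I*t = t*(t - 5*I)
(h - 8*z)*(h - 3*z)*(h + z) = h^3 - 10*h^2*z + 13*h*z^2 + 24*z^3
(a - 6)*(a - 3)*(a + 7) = a^3 - 2*a^2 - 45*a + 126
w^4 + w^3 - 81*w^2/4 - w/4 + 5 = (w - 4)*(w - 1/2)*(w + 1/2)*(w + 5)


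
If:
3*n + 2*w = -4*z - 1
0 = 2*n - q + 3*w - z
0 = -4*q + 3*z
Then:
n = -31*z/10 - 3/5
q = 3*z/4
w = 53*z/20 + 2/5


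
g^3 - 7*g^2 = g^2*(g - 7)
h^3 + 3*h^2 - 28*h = h*(h - 4)*(h + 7)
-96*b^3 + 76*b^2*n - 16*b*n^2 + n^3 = (-8*b + n)*(-6*b + n)*(-2*b + n)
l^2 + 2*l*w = l*(l + 2*w)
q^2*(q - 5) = q^3 - 5*q^2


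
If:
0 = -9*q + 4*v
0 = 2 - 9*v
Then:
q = 8/81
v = 2/9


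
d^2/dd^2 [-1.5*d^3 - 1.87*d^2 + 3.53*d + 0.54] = -9.0*d - 3.74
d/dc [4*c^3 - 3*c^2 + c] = 12*c^2 - 6*c + 1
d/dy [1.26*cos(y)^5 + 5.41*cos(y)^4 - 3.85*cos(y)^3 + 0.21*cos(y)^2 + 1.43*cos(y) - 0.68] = (-6.3*cos(y)^4 - 21.64*cos(y)^3 + 11.55*cos(y)^2 - 0.42*cos(y) - 1.43)*sin(y)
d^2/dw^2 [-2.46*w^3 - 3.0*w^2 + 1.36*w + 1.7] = -14.76*w - 6.0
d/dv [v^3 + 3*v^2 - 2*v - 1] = 3*v^2 + 6*v - 2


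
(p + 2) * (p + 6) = p^2 + 8*p + 12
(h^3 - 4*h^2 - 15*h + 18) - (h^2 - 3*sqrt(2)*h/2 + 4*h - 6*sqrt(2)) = h^3 - 5*h^2 - 19*h + 3*sqrt(2)*h/2 + 6*sqrt(2) + 18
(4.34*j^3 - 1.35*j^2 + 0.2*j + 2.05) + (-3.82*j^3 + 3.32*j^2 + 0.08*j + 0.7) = 0.52*j^3 + 1.97*j^2 + 0.28*j + 2.75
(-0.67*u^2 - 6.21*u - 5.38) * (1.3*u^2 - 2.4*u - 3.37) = -0.871*u^4 - 6.465*u^3 + 10.1679*u^2 + 33.8397*u + 18.1306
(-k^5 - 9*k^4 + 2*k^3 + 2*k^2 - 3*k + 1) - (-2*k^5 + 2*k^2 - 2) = k^5 - 9*k^4 + 2*k^3 - 3*k + 3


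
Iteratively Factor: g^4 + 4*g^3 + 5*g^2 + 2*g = (g + 1)*(g^3 + 3*g^2 + 2*g) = (g + 1)*(g + 2)*(g^2 + g) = g*(g + 1)*(g + 2)*(g + 1)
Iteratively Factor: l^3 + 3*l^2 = (l)*(l^2 + 3*l) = l^2*(l + 3)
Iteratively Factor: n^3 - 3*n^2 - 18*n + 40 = (n - 2)*(n^2 - n - 20) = (n - 2)*(n + 4)*(n - 5)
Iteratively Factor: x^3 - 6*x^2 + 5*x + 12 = (x - 3)*(x^2 - 3*x - 4) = (x - 3)*(x + 1)*(x - 4)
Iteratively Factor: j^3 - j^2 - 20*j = (j - 5)*(j^2 + 4*j) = (j - 5)*(j + 4)*(j)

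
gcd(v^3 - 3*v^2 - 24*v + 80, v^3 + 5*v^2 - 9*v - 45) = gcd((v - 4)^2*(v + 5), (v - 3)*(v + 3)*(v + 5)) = v + 5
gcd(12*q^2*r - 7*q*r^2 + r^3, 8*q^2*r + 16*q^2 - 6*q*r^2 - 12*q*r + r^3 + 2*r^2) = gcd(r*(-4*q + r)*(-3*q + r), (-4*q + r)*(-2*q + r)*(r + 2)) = 4*q - r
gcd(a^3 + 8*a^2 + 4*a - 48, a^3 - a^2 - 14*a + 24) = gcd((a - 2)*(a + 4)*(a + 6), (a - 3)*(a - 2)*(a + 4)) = a^2 + 2*a - 8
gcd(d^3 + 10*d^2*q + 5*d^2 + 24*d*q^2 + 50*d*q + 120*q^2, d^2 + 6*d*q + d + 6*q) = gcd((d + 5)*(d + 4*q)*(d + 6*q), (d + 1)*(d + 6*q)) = d + 6*q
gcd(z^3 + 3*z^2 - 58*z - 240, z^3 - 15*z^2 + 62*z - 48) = z - 8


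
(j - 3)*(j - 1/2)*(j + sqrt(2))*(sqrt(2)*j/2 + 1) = sqrt(2)*j^4/2 - 7*sqrt(2)*j^3/4 + 2*j^3 - 7*j^2 + 7*sqrt(2)*j^2/4 - 7*sqrt(2)*j/2 + 3*j + 3*sqrt(2)/2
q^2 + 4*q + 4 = (q + 2)^2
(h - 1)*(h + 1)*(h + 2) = h^3 + 2*h^2 - h - 2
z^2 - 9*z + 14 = (z - 7)*(z - 2)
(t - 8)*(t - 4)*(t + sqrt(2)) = t^3 - 12*t^2 + sqrt(2)*t^2 - 12*sqrt(2)*t + 32*t + 32*sqrt(2)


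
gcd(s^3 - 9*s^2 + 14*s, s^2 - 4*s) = s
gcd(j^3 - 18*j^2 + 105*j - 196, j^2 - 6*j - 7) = j - 7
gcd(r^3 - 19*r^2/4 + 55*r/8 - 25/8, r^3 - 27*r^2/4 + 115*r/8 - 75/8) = r^2 - 15*r/4 + 25/8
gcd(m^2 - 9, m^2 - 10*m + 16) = 1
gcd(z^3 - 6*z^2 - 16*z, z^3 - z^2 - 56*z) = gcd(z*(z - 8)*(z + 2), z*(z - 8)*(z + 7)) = z^2 - 8*z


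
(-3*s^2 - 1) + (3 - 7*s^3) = -7*s^3 - 3*s^2 + 2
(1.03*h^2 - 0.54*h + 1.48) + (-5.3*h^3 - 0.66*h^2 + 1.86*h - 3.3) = -5.3*h^3 + 0.37*h^2 + 1.32*h - 1.82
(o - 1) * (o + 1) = o^2 - 1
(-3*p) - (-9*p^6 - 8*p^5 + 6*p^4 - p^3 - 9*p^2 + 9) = 9*p^6 + 8*p^5 - 6*p^4 + p^3 + 9*p^2 - 3*p - 9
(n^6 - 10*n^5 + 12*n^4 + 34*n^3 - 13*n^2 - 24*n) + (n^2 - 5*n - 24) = n^6 - 10*n^5 + 12*n^4 + 34*n^3 - 12*n^2 - 29*n - 24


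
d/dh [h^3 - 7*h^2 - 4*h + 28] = 3*h^2 - 14*h - 4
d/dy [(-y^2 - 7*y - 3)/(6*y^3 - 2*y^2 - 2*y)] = 3*(y^4 + 14*y^3 + 7*y^2 - 2*y - 1)/(2*y^2*(9*y^4 - 6*y^3 - 5*y^2 + 2*y + 1))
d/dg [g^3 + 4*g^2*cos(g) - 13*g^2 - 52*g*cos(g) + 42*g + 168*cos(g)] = -4*g^2*sin(g) + 3*g^2 + 52*g*sin(g) + 8*g*cos(g) - 26*g - 168*sin(g) - 52*cos(g) + 42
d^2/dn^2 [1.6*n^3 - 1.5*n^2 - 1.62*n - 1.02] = 9.6*n - 3.0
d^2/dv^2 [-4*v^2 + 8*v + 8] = -8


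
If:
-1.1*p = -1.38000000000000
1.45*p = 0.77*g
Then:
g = 2.36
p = 1.25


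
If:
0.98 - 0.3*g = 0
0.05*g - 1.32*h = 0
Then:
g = 3.27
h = 0.12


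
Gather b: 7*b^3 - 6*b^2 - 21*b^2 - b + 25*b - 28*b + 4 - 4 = 7*b^3 - 27*b^2 - 4*b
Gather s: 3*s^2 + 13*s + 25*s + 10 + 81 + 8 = 3*s^2 + 38*s + 99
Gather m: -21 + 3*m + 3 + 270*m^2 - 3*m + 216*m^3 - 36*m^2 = 216*m^3 + 234*m^2 - 18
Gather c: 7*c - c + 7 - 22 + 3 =6*c - 12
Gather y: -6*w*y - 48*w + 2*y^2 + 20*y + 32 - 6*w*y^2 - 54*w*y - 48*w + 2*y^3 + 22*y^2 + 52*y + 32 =-96*w + 2*y^3 + y^2*(24 - 6*w) + y*(72 - 60*w) + 64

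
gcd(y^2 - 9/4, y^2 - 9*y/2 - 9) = y + 3/2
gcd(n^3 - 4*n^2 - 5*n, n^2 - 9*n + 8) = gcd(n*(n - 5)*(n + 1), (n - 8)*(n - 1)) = 1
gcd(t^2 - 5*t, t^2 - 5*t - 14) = 1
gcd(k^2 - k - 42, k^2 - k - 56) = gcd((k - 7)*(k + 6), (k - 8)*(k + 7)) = 1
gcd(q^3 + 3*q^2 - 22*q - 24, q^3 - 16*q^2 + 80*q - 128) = q - 4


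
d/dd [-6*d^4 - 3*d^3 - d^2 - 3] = d*(-24*d^2 - 9*d - 2)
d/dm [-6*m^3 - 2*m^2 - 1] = 2*m*(-9*m - 2)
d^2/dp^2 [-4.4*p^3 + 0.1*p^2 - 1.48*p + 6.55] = 0.2 - 26.4*p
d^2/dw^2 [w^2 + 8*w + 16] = 2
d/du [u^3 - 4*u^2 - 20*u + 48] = 3*u^2 - 8*u - 20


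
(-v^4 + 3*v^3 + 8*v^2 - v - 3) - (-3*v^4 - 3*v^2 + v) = 2*v^4 + 3*v^3 + 11*v^2 - 2*v - 3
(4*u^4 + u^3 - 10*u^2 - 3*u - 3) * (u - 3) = 4*u^5 - 11*u^4 - 13*u^3 + 27*u^2 + 6*u + 9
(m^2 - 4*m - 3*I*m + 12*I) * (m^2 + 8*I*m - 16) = m^4 - 4*m^3 + 5*I*m^3 + 8*m^2 - 20*I*m^2 - 32*m + 48*I*m - 192*I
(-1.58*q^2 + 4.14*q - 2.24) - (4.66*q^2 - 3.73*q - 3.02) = -6.24*q^2 + 7.87*q + 0.78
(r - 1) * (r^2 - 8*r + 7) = r^3 - 9*r^2 + 15*r - 7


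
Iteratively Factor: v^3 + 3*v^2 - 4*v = (v - 1)*(v^2 + 4*v) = v*(v - 1)*(v + 4)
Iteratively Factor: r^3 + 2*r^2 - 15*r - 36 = (r - 4)*(r^2 + 6*r + 9) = (r - 4)*(r + 3)*(r + 3)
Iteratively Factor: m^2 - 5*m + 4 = (m - 1)*(m - 4)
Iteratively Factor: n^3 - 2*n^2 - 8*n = (n)*(n^2 - 2*n - 8) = n*(n + 2)*(n - 4)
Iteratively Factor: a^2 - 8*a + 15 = (a - 3)*(a - 5)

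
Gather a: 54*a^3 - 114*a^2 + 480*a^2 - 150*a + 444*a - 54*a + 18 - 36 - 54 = 54*a^3 + 366*a^2 + 240*a - 72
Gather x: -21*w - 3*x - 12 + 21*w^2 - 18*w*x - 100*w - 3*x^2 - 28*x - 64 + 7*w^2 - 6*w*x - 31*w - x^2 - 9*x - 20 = 28*w^2 - 152*w - 4*x^2 + x*(-24*w - 40) - 96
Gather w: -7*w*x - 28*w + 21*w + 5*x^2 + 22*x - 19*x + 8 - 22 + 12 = w*(-7*x - 7) + 5*x^2 + 3*x - 2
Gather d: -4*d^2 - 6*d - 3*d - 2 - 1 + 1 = -4*d^2 - 9*d - 2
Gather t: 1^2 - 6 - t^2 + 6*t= -t^2 + 6*t - 5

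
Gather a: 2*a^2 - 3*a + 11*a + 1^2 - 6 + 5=2*a^2 + 8*a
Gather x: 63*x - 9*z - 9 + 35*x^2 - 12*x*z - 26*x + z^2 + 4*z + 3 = 35*x^2 + x*(37 - 12*z) + z^2 - 5*z - 6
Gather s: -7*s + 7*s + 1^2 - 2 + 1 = 0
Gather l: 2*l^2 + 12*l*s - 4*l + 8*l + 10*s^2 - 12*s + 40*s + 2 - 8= 2*l^2 + l*(12*s + 4) + 10*s^2 + 28*s - 6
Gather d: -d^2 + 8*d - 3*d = -d^2 + 5*d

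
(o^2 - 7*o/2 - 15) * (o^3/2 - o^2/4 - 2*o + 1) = o^5/2 - 2*o^4 - 69*o^3/8 + 47*o^2/4 + 53*o/2 - 15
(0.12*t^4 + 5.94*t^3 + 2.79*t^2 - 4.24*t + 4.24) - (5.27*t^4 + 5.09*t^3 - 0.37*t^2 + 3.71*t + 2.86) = -5.15*t^4 + 0.850000000000001*t^3 + 3.16*t^2 - 7.95*t + 1.38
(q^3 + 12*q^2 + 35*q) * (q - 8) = q^4 + 4*q^3 - 61*q^2 - 280*q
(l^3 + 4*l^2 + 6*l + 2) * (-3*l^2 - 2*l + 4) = -3*l^5 - 14*l^4 - 22*l^3 - 2*l^2 + 20*l + 8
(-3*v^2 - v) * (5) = -15*v^2 - 5*v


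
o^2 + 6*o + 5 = (o + 1)*(o + 5)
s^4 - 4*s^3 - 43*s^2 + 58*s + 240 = (s - 8)*(s - 3)*(s + 2)*(s + 5)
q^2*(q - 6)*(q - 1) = q^4 - 7*q^3 + 6*q^2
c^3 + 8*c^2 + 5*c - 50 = (c - 2)*(c + 5)^2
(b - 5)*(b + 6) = b^2 + b - 30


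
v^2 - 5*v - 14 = (v - 7)*(v + 2)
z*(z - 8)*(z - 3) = z^3 - 11*z^2 + 24*z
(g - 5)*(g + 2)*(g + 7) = g^3 + 4*g^2 - 31*g - 70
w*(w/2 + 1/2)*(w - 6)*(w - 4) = w^4/2 - 9*w^3/2 + 7*w^2 + 12*w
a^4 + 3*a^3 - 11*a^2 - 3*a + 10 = (a - 2)*(a - 1)*(a + 1)*(a + 5)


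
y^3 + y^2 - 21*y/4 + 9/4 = (y - 3/2)*(y - 1/2)*(y + 3)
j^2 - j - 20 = (j - 5)*(j + 4)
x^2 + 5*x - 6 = (x - 1)*(x + 6)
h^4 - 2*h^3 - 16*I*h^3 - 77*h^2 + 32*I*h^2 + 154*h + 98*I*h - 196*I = (h - 2)*(h - 7*I)^2*(h - 2*I)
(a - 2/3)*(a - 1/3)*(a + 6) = a^3 + 5*a^2 - 52*a/9 + 4/3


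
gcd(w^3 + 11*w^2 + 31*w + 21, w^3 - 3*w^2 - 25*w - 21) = w^2 + 4*w + 3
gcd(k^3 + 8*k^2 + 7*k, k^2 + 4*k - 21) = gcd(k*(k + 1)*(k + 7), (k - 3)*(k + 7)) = k + 7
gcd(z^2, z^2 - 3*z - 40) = 1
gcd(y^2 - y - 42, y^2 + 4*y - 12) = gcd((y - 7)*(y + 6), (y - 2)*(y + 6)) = y + 6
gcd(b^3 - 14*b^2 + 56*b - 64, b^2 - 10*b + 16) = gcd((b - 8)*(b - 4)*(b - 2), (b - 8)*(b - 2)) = b^2 - 10*b + 16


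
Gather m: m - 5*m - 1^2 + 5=4 - 4*m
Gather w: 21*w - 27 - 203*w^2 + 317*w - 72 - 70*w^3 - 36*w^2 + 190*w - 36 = -70*w^3 - 239*w^2 + 528*w - 135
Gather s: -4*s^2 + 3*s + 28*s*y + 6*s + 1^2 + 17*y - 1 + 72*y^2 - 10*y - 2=-4*s^2 + s*(28*y + 9) + 72*y^2 + 7*y - 2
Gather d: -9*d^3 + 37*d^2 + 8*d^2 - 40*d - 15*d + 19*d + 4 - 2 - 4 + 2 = -9*d^3 + 45*d^2 - 36*d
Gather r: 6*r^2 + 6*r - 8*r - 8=6*r^2 - 2*r - 8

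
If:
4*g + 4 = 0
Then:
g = -1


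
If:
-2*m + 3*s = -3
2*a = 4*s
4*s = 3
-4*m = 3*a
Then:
No Solution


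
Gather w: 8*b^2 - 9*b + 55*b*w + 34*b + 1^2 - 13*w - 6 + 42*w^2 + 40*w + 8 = 8*b^2 + 25*b + 42*w^2 + w*(55*b + 27) + 3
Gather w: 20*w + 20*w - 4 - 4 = 40*w - 8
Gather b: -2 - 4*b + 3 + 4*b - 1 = 0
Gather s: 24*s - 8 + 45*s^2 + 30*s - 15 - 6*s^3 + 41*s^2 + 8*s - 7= -6*s^3 + 86*s^2 + 62*s - 30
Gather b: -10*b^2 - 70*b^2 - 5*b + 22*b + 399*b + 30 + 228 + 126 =-80*b^2 + 416*b + 384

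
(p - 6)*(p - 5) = p^2 - 11*p + 30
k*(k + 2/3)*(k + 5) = k^3 + 17*k^2/3 + 10*k/3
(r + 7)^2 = r^2 + 14*r + 49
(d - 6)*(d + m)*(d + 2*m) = d^3 + 3*d^2*m - 6*d^2 + 2*d*m^2 - 18*d*m - 12*m^2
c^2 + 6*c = c*(c + 6)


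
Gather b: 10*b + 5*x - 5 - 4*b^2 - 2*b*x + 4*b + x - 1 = -4*b^2 + b*(14 - 2*x) + 6*x - 6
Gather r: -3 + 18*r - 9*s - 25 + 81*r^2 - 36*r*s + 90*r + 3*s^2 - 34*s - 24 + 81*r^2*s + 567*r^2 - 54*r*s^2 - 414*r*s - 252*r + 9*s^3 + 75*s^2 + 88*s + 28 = r^2*(81*s + 648) + r*(-54*s^2 - 450*s - 144) + 9*s^3 + 78*s^2 + 45*s - 24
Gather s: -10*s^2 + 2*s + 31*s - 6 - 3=-10*s^2 + 33*s - 9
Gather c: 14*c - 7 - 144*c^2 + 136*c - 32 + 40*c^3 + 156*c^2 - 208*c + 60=40*c^3 + 12*c^2 - 58*c + 21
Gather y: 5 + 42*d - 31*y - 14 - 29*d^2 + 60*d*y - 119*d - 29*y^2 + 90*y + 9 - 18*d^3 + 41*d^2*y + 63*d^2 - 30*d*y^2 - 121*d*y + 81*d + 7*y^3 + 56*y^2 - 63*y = -18*d^3 + 34*d^2 + 4*d + 7*y^3 + y^2*(27 - 30*d) + y*(41*d^2 - 61*d - 4)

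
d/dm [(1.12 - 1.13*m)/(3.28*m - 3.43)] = (0.663543999999999*m - 0.693888999999999)/(3.28*m - 3.43)^3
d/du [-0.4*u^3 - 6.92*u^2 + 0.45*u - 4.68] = -1.2*u^2 - 13.84*u + 0.45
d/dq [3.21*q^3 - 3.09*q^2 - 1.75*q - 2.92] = 9.63*q^2 - 6.18*q - 1.75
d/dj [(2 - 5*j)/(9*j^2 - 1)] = (45*j^2 - 36*j + 5)/(81*j^4 - 18*j^2 + 1)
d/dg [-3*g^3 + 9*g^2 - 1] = 9*g*(2 - g)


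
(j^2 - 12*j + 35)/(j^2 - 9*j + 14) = (j - 5)/(j - 2)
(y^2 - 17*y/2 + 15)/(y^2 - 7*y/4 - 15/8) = 4*(y - 6)/(4*y + 3)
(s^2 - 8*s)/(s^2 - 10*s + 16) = s/(s - 2)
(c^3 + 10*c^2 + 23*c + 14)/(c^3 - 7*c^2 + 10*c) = (c^3 + 10*c^2 + 23*c + 14)/(c*(c^2 - 7*c + 10))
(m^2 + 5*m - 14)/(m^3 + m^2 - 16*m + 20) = (m + 7)/(m^2 + 3*m - 10)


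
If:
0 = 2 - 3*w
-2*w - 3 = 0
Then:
No Solution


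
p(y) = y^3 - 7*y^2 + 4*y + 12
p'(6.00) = 28.00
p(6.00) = 0.00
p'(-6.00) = 196.00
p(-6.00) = -480.00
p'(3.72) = -6.56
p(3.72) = -18.51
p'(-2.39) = 54.60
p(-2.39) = -51.20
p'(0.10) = 2.63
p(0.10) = 12.33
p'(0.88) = -6.00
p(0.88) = 10.78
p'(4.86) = 6.82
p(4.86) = -19.11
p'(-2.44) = 56.02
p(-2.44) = -53.96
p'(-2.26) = 50.96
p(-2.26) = -44.34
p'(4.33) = -0.37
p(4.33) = -20.74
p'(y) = 3*y^2 - 14*y + 4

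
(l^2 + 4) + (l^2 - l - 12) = 2*l^2 - l - 8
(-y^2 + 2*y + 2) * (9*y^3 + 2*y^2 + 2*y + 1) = -9*y^5 + 16*y^4 + 20*y^3 + 7*y^2 + 6*y + 2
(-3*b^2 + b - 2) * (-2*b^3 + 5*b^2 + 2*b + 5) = 6*b^5 - 17*b^4 + 3*b^3 - 23*b^2 + b - 10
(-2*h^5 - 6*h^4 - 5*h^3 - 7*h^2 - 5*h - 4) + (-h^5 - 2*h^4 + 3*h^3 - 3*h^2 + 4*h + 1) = -3*h^5 - 8*h^4 - 2*h^3 - 10*h^2 - h - 3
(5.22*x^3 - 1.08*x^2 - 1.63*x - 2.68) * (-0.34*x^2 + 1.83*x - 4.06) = -1.7748*x^5 + 9.9198*x^4 - 22.6154*x^3 + 2.3131*x^2 + 1.7134*x + 10.8808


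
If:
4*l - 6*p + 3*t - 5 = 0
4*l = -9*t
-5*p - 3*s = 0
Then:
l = -9*t/4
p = -t - 5/6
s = 5*t/3 + 25/18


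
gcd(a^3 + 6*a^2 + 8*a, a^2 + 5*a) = a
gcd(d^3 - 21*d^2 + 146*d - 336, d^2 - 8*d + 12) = d - 6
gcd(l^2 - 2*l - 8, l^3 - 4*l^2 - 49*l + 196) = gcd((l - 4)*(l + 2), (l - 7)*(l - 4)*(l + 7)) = l - 4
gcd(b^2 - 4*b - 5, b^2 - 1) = b + 1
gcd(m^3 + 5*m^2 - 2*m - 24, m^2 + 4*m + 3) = m + 3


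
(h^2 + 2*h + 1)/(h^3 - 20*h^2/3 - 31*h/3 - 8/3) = 3*(h + 1)/(3*h^2 - 23*h - 8)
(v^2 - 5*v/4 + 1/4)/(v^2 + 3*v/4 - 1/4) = (v - 1)/(v + 1)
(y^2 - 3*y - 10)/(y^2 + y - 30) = (y + 2)/(y + 6)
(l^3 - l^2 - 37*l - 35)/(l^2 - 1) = (l^2 - 2*l - 35)/(l - 1)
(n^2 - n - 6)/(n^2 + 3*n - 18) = (n + 2)/(n + 6)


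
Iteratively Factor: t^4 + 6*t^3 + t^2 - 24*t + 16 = (t - 1)*(t^3 + 7*t^2 + 8*t - 16) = (t - 1)*(t + 4)*(t^2 + 3*t - 4) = (t - 1)^2*(t + 4)*(t + 4)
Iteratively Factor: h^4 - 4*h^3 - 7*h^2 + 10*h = (h)*(h^3 - 4*h^2 - 7*h + 10) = h*(h + 2)*(h^2 - 6*h + 5) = h*(h - 5)*(h + 2)*(h - 1)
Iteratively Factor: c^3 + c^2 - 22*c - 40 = (c + 2)*(c^2 - c - 20) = (c + 2)*(c + 4)*(c - 5)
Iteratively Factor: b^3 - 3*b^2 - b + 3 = (b - 3)*(b^2 - 1) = (b - 3)*(b - 1)*(b + 1)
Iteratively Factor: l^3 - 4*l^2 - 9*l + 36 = (l + 3)*(l^2 - 7*l + 12) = (l - 4)*(l + 3)*(l - 3)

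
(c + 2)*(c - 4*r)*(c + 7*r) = c^3 + 3*c^2*r + 2*c^2 - 28*c*r^2 + 6*c*r - 56*r^2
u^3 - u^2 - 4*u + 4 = (u - 2)*(u - 1)*(u + 2)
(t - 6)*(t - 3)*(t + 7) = t^3 - 2*t^2 - 45*t + 126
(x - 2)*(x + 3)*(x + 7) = x^3 + 8*x^2 + x - 42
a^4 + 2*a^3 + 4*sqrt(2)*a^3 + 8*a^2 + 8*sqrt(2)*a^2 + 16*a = a*(a + 2)*(a + 2*sqrt(2))^2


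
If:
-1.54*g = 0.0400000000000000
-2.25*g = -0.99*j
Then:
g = -0.03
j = -0.06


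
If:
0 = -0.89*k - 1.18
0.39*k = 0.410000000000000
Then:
No Solution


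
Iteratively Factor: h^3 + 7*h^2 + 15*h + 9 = (h + 3)*(h^2 + 4*h + 3) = (h + 1)*(h + 3)*(h + 3)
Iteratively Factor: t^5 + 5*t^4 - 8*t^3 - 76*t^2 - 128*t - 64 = (t - 4)*(t^4 + 9*t^3 + 28*t^2 + 36*t + 16) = (t - 4)*(t + 2)*(t^3 + 7*t^2 + 14*t + 8) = (t - 4)*(t + 2)^2*(t^2 + 5*t + 4) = (t - 4)*(t + 1)*(t + 2)^2*(t + 4)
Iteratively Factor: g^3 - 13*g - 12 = (g + 1)*(g^2 - g - 12) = (g - 4)*(g + 1)*(g + 3)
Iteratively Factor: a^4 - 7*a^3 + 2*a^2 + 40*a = (a - 4)*(a^3 - 3*a^2 - 10*a) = a*(a - 4)*(a^2 - 3*a - 10) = a*(a - 4)*(a + 2)*(a - 5)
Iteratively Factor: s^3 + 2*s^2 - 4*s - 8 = (s + 2)*(s^2 - 4) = (s + 2)^2*(s - 2)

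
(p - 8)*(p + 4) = p^2 - 4*p - 32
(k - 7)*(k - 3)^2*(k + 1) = k^4 - 12*k^3 + 38*k^2 - 12*k - 63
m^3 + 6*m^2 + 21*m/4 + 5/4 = (m + 1/2)^2*(m + 5)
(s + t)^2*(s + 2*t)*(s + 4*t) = s^4 + 8*s^3*t + 21*s^2*t^2 + 22*s*t^3 + 8*t^4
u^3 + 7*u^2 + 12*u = u*(u + 3)*(u + 4)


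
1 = 1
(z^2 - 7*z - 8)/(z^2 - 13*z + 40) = (z + 1)/(z - 5)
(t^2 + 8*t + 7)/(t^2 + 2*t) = (t^2 + 8*t + 7)/(t*(t + 2))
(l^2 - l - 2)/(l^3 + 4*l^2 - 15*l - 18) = (l - 2)/(l^2 + 3*l - 18)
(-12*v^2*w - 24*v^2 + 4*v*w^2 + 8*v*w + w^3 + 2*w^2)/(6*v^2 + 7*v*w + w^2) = (-2*v*w - 4*v + w^2 + 2*w)/(v + w)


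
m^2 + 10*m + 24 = (m + 4)*(m + 6)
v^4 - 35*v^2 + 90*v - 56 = (v - 4)*(v - 2)*(v - 1)*(v + 7)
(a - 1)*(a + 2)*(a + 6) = a^3 + 7*a^2 + 4*a - 12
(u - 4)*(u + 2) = u^2 - 2*u - 8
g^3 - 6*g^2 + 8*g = g*(g - 4)*(g - 2)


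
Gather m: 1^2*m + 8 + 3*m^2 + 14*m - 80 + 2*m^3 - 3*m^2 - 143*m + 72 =2*m^3 - 128*m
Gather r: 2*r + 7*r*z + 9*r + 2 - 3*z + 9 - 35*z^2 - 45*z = r*(7*z + 11) - 35*z^2 - 48*z + 11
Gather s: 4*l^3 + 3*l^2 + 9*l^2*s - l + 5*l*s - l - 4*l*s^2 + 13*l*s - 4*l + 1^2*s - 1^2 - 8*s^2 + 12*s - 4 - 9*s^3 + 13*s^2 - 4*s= 4*l^3 + 3*l^2 - 6*l - 9*s^3 + s^2*(5 - 4*l) + s*(9*l^2 + 18*l + 9) - 5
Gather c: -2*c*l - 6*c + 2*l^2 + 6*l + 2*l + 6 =c*(-2*l - 6) + 2*l^2 + 8*l + 6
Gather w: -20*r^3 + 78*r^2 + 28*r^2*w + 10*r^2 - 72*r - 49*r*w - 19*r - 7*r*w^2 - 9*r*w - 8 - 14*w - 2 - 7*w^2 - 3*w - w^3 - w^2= -20*r^3 + 88*r^2 - 91*r - w^3 + w^2*(-7*r - 8) + w*(28*r^2 - 58*r - 17) - 10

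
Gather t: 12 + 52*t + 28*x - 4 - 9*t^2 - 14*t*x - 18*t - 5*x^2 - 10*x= -9*t^2 + t*(34 - 14*x) - 5*x^2 + 18*x + 8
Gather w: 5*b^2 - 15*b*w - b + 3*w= 5*b^2 - b + w*(3 - 15*b)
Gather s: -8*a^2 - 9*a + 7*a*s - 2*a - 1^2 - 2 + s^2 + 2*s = -8*a^2 - 11*a + s^2 + s*(7*a + 2) - 3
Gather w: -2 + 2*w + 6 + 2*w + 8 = 4*w + 12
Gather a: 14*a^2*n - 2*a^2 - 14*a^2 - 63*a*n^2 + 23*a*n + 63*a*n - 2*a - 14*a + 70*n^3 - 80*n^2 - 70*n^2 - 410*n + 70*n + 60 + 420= a^2*(14*n - 16) + a*(-63*n^2 + 86*n - 16) + 70*n^3 - 150*n^2 - 340*n + 480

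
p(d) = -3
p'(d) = 0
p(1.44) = -3.00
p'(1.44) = 0.00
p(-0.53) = -3.00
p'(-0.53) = 0.00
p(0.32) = -3.00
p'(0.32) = 0.00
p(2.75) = -3.00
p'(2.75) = 0.00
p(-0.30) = -3.00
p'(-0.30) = 0.00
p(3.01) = -3.00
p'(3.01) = 0.00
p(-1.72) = -3.00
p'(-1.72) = 0.00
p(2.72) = -3.00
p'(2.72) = 0.00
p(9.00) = -3.00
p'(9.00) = 0.00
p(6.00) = -3.00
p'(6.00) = 0.00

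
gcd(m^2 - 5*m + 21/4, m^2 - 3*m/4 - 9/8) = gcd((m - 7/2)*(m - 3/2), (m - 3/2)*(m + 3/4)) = m - 3/2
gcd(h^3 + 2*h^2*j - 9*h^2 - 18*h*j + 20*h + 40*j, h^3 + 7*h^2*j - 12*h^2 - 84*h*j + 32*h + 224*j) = h - 4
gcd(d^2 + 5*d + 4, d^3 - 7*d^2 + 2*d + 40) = 1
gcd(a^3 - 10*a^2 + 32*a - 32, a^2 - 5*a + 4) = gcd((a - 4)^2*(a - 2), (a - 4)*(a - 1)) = a - 4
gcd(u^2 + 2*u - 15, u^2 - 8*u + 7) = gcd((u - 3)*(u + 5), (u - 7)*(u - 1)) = 1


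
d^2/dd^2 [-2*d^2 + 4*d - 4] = -4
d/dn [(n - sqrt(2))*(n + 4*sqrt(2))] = 2*n + 3*sqrt(2)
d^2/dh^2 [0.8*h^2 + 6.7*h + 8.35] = 1.60000000000000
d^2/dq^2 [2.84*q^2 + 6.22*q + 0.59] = 5.68000000000000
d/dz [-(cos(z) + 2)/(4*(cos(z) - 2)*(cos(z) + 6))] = (sin(z)^2 - 4*cos(z) - 21)*sin(z)/(4*(cos(z) - 2)^2*(cos(z) + 6)^2)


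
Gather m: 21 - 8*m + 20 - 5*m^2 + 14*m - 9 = -5*m^2 + 6*m + 32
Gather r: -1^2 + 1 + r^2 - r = r^2 - r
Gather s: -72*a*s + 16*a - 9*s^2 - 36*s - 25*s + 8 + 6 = 16*a - 9*s^2 + s*(-72*a - 61) + 14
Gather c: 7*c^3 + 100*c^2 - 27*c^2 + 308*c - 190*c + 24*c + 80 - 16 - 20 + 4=7*c^3 + 73*c^2 + 142*c + 48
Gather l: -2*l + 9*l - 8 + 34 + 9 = 7*l + 35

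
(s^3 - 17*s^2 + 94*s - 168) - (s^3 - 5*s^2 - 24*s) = -12*s^2 + 118*s - 168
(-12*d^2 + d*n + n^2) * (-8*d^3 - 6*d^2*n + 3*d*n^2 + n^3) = 96*d^5 + 64*d^4*n - 50*d^3*n^2 - 15*d^2*n^3 + 4*d*n^4 + n^5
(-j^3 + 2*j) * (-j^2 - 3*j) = j^5 + 3*j^4 - 2*j^3 - 6*j^2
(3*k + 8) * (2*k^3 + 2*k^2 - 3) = 6*k^4 + 22*k^3 + 16*k^2 - 9*k - 24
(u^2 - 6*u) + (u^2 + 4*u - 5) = 2*u^2 - 2*u - 5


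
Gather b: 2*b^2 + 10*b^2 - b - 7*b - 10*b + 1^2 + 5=12*b^2 - 18*b + 6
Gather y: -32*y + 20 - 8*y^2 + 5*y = -8*y^2 - 27*y + 20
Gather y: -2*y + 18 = 18 - 2*y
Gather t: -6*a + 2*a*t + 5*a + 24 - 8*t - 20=-a + t*(2*a - 8) + 4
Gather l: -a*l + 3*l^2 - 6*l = 3*l^2 + l*(-a - 6)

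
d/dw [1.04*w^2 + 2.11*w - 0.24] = 2.08*w + 2.11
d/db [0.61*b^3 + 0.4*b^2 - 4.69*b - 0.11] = 1.83*b^2 + 0.8*b - 4.69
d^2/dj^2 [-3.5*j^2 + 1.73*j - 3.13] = -7.00000000000000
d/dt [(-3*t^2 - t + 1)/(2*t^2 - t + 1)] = 5*t*(t - 2)/(4*t^4 - 4*t^3 + 5*t^2 - 2*t + 1)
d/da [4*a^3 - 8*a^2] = 4*a*(3*a - 4)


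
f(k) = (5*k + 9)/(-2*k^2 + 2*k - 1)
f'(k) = (4*k - 2)*(5*k + 9)/(-2*k^2 + 2*k - 1)^2 + 5/(-2*k^2 + 2*k - 1) = (10*k^2 + 36*k - 23)/(4*k^4 - 8*k^3 + 8*k^2 - 4*k + 1)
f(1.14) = -11.14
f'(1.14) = 17.83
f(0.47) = -22.62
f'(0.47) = -15.37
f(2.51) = -2.51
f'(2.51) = 1.77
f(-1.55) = -0.14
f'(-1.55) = -0.69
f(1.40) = -7.55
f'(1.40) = 10.46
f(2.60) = -2.36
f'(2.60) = 1.59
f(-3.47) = 0.26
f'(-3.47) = -0.03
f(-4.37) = 0.27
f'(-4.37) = 0.00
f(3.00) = -1.85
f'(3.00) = 1.04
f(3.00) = -1.85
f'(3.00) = 1.04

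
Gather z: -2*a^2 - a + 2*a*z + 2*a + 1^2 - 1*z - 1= -2*a^2 + a + z*(2*a - 1)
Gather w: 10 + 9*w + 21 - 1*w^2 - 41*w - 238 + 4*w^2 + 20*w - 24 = 3*w^2 - 12*w - 231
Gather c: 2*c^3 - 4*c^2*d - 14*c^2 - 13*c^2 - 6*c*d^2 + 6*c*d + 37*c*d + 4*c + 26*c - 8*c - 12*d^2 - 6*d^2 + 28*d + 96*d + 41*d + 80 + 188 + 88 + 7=2*c^3 + c^2*(-4*d - 27) + c*(-6*d^2 + 43*d + 22) - 18*d^2 + 165*d + 363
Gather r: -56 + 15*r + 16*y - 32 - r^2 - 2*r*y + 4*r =-r^2 + r*(19 - 2*y) + 16*y - 88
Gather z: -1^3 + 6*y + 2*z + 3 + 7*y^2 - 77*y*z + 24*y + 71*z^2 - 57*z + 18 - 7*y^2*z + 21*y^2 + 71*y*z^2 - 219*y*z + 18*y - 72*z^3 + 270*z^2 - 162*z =28*y^2 + 48*y - 72*z^3 + z^2*(71*y + 341) + z*(-7*y^2 - 296*y - 217) + 20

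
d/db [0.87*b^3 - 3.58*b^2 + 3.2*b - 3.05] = 2.61*b^2 - 7.16*b + 3.2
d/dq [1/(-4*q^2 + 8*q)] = (q - 1)/(2*q^2*(q - 2)^2)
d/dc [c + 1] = 1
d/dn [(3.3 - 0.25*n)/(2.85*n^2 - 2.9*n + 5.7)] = (0.7125*n^2 - 18.81*n + 8.145)/(8.1225*n^4 - 16.53*n^3 + 40.9*n^2 - 33.06*n + 32.49)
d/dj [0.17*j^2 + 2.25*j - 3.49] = 0.34*j + 2.25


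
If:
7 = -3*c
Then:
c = -7/3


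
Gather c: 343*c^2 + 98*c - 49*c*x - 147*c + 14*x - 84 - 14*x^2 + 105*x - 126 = 343*c^2 + c*(-49*x - 49) - 14*x^2 + 119*x - 210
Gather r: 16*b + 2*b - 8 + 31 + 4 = 18*b + 27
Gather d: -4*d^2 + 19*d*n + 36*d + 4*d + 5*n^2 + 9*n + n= -4*d^2 + d*(19*n + 40) + 5*n^2 + 10*n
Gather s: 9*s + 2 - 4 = 9*s - 2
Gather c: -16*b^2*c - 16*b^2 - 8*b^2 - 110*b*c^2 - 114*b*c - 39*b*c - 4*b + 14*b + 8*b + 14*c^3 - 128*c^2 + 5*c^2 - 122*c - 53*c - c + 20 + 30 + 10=-24*b^2 + 18*b + 14*c^3 + c^2*(-110*b - 123) + c*(-16*b^2 - 153*b - 176) + 60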